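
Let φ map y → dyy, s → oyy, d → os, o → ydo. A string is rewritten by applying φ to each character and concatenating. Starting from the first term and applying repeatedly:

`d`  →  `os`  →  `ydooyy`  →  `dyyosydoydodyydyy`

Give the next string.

Rewriting the 17 symbols of dyyosydoydodyydyy one by one yields os dyy dyy ydo oyy dyy os ydo dyy os ydo os dyy dyy os dyy dyy; concatenated:

osdyydyyydooyydyyosydodyyosydoosdyydyyosdyydyy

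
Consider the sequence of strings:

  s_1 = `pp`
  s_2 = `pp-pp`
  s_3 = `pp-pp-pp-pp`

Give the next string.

pp-pp-pp-pp-pp-pp-pp-pp

s(k+1) = s(k)·-·s(k) — each term doubles the last with '-' between the halves.
So the next term is two copies of pp-pp-pp-pp with '-' between the halves.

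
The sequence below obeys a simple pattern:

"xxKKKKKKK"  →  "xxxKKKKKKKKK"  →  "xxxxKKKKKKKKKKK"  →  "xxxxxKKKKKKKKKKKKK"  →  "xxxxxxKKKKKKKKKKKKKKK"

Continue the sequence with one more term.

xxxxxxxKKKKKKKKKKKKKKKKK

Term n consists of n-1 x's, followed by 2n+1 K's, where the shown terms are n = 3, 4, 5, 6, 7.
For the next term, n = 8, so the run lengths are 7, 17.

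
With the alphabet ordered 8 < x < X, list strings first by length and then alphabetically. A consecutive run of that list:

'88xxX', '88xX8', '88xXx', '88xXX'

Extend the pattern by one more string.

88X88

Treat 88xXX as a base-3 numeral over the given alphabet and add one, carrying through any trailing X's.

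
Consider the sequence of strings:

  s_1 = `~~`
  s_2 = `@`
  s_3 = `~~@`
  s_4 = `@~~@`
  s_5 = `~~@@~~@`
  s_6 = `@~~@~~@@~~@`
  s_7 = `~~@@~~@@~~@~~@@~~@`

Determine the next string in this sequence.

This is a Fibonacci-style word recurrence s(k) = s(k−2)·s(k−1): e.g. ~~·@ = ~~@.
So term 8 is @~~@~~@@~~@·~~@@~~@@~~@~~@@~~@.

@~~@~~@@~~@~~@@~~@@~~@~~@@~~@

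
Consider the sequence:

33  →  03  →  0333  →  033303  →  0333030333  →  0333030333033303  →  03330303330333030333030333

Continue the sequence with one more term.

033303033303330303330303330333030333033303

This is a Fibonacci-style word recurrence s(k) = s(k−1)·s(k−2): e.g. 03·33 = 0333.
Continuing: 03330303330333030333030333 · 0333030333033303 gives term 8.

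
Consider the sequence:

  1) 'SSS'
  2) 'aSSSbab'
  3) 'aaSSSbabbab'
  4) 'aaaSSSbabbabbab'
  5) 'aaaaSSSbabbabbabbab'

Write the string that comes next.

Each term wraps the previous one in a on the left and bab on the right.
Applying this once more to aaaaSSSbabbabbabbab:

aaaaaSSSbabbabbabbabbab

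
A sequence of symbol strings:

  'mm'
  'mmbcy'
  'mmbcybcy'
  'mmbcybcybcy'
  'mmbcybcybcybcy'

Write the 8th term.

mmbcybcybcybcybcybcybcy

Each term is the previous one with bcy appended.
From mmbcybcybcybcy, 3 further steps: mmbcybcybcybcy → mmbcybcybcybcybcy → mmbcybcybcybcybcybcy → (answer).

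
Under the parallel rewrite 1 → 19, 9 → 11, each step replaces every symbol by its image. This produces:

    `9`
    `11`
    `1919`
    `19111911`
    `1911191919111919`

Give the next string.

19111919191119111911191919111911

φ(1911191919111919) expands symbol-by-symbol to 19 11 19 19 19 11 19 11 19 11 19 19 19 11 19 11; joining the 16 pieces gives the next term.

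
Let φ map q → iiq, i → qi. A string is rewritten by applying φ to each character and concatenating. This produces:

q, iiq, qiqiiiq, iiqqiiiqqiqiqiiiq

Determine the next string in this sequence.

Rewriting the 17 symbols of iiqqiiiqqiqiqiiiq one by one yields qi qi iiq iiq qi qi qi iiq iiq qi iiq qi iiq qi qi qi iiq; concatenated:

qiqiiiqiiqqiqiqiiiqiiqqiiiqqiiiqqiqiqiiiq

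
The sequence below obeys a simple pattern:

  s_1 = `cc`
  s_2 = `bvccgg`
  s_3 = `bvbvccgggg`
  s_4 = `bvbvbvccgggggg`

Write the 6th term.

s(k+1) = bv·s(k)·gg, so each term gains bv as a prefix and gg as a suffix.
From bvbvbvccgggggg, 2 further steps: bvbvbvccgggggg → bvbvbvbvccgggggggg → (answer).

bvbvbvbvbvccgggggggggg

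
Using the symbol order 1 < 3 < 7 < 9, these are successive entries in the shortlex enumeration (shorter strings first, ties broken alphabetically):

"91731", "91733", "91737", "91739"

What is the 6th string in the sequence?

91773

Continuing the enumeration 2 steps past 91739: 91739 → 91771 → (answer).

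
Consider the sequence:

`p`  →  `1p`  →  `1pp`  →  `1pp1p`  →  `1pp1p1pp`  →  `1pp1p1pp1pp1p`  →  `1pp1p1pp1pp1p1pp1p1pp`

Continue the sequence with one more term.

1pp1p1pp1pp1p1pp1p1pp1pp1p1pp1pp1p

This is a Fibonacci-style word recurrence s(k) = s(k−1)·s(k−2): e.g. 1p·p = 1pp.
The next term joins 1pp1p1pp1pp1p1pp1p1pp and 1pp1p1pp1pp1p.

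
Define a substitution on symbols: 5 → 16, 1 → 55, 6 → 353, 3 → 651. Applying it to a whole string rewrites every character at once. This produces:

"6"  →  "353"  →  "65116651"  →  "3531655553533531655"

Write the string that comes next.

6511665155353161616166511665165116651553531616

Replace each of the 19 characters of 3531655553533531655 in place — 651 16 651 55 353 16 16 16 16 651 16 651 651 16 651 55 353 16 16 — and concatenate.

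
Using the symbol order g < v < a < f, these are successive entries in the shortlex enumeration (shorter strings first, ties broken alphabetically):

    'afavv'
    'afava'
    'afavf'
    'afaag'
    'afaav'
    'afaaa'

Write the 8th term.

afafg

Continuing the enumeration 2 steps past afaaa: afaaa → afaaf → (answer).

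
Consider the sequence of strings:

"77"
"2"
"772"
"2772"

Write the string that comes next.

7722772

From term 3 onward, concatenate the second-to-last term with the last: 77·2 = 772, 2·772 = 2772, …
Continuing: 772 · 2772 gives term 5.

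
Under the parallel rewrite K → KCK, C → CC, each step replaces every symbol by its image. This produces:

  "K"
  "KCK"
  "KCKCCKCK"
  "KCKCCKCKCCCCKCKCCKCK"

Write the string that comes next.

KCKCCKCKCCCCKCKCCKCKCCCCCCCCKCKCCKCKCCCCKCKCCKCK

Replace each of the 20 characters of KCKCCKCKCCCCKCKCCKCK in place — KCK CC KCK CC CC KCK CC KCK CC CC CC CC KCK CC KCK CC CC KCK CC KCK — and concatenate.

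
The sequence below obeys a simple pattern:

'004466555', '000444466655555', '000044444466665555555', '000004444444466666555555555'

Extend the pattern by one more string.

000000444444444466666655555555555

The n-th term is n+1 0's then 2n 4's then n+1 6's then 2n+1 5's (n = 1, 2, …).
For the next term, n = 5, so the run lengths are 6, 10, 6, 11.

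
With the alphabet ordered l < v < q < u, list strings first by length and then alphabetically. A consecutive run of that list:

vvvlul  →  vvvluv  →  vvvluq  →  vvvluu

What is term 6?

Advancing 2 positions from vvvluu through vvvluu → vvvvll reaches term 6.

vvvvlv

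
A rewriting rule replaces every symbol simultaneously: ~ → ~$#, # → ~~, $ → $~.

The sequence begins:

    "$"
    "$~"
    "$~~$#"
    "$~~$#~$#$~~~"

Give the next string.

Rewriting each symbol of $~~$#~$#$~~~: $→$~, ~→~$#, ~→~$#, $→$~, #→~~, ~→~$#, $→$~, #→~~, $→$~, ~→~$#, ~→~$#, ~→~$#, which concatenates to $~ ~$# ~$# $~ ~~ ~$# $~ ~~ $~ ~$# ~$# ~$#.

$~~$#~$#$~~~~$#$~~~$~~$#~$#~$#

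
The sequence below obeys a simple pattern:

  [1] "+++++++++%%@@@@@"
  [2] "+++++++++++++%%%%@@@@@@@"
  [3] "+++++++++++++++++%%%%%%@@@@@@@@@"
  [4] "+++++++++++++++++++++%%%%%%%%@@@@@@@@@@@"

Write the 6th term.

+++++++++++++++++++++++++++++%%%%%%%%%%%%@@@@@@@@@@@@@@@

The n-th term is 4n+1 +'s then 2n-2 %'s then 2n+1 @'s, where the shown terms are n = 2, 3, 4, 5.
At n = 7 the blocks have lengths 29, 12, 15.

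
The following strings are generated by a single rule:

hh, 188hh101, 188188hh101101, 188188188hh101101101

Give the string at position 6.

188188188188188hh101101101101101

Each term wraps the previous one in 188 on the left and 101 on the right.
From 188188188hh101101101, 2 further steps: 188188188hh101101101 → 188188188188hh101101101101 → (answer).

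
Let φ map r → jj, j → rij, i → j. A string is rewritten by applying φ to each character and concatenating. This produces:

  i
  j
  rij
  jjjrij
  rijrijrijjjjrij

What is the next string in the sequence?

Rewriting the 15 symbols of rijrijrijjjjrij one by one yields jj j rij jj j rij jj j rij rij rij rij jj j rij; concatenated:

jjjrijjjjrijjjjrijrijrijrijjjjrij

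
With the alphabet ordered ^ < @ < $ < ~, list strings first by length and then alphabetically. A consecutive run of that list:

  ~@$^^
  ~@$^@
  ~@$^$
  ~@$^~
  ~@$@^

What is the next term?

Find the rightmost character of ~@$@^ below ~, bump it to the next letter, and reset everything to its right to ^.

~@$@@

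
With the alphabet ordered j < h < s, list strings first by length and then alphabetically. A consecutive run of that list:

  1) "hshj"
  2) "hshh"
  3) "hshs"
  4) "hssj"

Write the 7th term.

sjjj

Advancing 3 positions from hssj through hssj → hssh → hsss reaches term 7.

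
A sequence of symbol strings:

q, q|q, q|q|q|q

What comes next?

q|q|q|q|q|q|q|q

Every step duplicates the string with '|' between the halves.
One more doubling of q|q|q|q gives the answer.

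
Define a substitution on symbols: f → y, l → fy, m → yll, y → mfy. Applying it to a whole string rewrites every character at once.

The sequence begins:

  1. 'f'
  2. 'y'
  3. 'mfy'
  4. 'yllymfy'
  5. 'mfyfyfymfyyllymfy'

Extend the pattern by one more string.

φ(mfyfyfymfyyllymfy) expands symbol-by-symbol to yll y mfy y mfy y mfy yll y mfy mfy fy fy mfy yll y mfy; joining the 17 pieces gives the next term.

yllymfyymfyymfyyllymfymfyfyfymfyyllymfy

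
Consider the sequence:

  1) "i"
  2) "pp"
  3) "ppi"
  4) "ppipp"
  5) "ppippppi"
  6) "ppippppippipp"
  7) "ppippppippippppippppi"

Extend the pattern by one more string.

Each term (from the third on) is the previous term followed by the one before it: term 3 = pp·i = ppi.
So term 8 is ppippppippippppippppi·ppippppippipp.

ppippppippippppippppippippppippipp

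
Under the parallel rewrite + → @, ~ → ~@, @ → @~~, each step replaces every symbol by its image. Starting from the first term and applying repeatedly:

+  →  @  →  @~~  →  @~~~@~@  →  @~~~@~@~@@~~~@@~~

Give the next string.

Rewriting the 17 symbols of @~~~@~@~@@~~~@@~~ one by one yields @~~ ~@ ~@ ~@ @~~ ~@ @~~ ~@ @~~ @~~ ~@ ~@ ~@ @~~ @~~ ~@ ~@; concatenated:

@~~~@~@~@@~~~@@~~~@@~~@~~~@~@~@@~~@~~~@~@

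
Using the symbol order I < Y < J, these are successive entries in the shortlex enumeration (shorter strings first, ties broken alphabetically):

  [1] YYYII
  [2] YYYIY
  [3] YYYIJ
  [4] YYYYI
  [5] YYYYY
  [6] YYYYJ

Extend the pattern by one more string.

YYYJI

The successor of YYYYJ increments the rightmost position that isn't already J and resets every position after it to I.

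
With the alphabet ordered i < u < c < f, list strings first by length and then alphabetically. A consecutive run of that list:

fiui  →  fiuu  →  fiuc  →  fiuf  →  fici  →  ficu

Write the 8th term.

Advancing 2 positions from ficu through ficu → ficc reaches term 8.

ficf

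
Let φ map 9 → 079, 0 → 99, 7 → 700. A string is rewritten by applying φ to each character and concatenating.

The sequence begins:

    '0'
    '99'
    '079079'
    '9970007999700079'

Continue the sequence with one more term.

Rewriting the 16 symbols of 9970007999700079 one by one yields 079 079 700 99 99 99 700 079 079 079 700 99 99 99 700 079; concatenated:

079079700999999700079079079700999999700079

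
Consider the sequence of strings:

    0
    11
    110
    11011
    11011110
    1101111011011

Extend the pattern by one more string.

Each term (from the third on) is the previous term followed by the one before it: term 3 = 11·0 = 110.
So term 7 is 1101111011011·11011110.

110111101101111011110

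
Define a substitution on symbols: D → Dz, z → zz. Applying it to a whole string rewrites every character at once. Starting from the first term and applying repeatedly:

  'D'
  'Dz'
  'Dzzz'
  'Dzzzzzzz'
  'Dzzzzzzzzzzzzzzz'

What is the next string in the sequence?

Dzzzzzzzzzzzzzzzzzzzzzzzzzzzzzzz

Applying the rule to each of the 16 symbols of Dzzzzzzzzzzzzzzz gives the pieces Dz zz zz zz zz zz zz zz zz zz zz zz zz zz zz zz, which concatenate to the answer.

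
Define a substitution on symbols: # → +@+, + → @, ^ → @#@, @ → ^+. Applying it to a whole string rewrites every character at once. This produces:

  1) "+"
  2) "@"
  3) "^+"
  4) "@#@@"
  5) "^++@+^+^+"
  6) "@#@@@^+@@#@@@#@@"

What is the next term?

^++@+^+^+^+@#@@^+^++@+^+^+^++@+^+^+

φ(@#@@@^+@@#@@@#@@) expands symbol-by-symbol to ^+ +@+ ^+ ^+ ^+ @#@ @ ^+ ^+ +@+ ^+ ^+ ^+ +@+ ^+ ^+; joining the 16 pieces gives the next term.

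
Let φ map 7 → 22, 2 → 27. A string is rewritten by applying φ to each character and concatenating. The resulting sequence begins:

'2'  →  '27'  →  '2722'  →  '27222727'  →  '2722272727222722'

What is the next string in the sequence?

Rewriting the 16 symbols of 2722272727222722 one by one yields 27 22 27 27 27 22 27 22 27 22 27 27 27 22 27 27; concatenated:

27222727272227222722272727222727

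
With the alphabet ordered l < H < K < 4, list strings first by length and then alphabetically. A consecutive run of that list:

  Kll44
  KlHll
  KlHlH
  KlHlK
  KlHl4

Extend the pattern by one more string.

KlHHl

The successor of KlHl4 increments the rightmost position that isn't already 4 and resets every position after it to l.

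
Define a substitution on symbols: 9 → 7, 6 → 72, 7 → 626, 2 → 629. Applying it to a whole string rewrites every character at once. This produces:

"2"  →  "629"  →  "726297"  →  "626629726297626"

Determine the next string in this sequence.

72629727262976266297262976267262972

φ(626629726297626) expands symbol-by-symbol to 72 629 72 72 629 7 626 629 72 629 7 626 72 629 72; joining the 15 pieces gives the next term.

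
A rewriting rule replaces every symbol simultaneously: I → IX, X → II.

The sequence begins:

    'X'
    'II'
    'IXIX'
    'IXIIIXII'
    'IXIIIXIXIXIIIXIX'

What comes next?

IXIIIXIXIXIIIXIIIXIIIXIXIXIIIXII

Applying the rule to each of the 16 symbols of IXIIIXIXIXIIIXIX gives the pieces IX II IX IX IX II IX II IX II IX IX IX II IX II, which concatenate to the answer.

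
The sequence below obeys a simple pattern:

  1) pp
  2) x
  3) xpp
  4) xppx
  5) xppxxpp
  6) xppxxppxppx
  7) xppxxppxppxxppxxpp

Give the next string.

xppxxppxppxxppxxppxppxxppxppx

From term 3 onward, concatenate the last term with the second-to-last: x·pp = xpp, xpp·x = xppx, …
The next term joins xppxxppxppxxppxxpp and xppxxppxppx.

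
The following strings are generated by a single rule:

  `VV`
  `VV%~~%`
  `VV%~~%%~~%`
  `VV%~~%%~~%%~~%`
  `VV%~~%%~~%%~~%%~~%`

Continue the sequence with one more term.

VV%~~%%~~%%~~%%~~%%~~%

Each term is the previous one with %~~% appended.
One more step from VV%~~%%~~%%~~%%~~% gives the answer.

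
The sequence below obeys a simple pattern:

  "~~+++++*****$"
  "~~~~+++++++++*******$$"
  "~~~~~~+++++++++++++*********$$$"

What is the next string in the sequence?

Reading off run lengths: ~ runs 2, 4, 6; + runs 5, 9, 13; * runs 5, 7, 9; $ runs 1, 2, 3 — each is linear in n (n = 1, 2, …).
At n = 4 the blocks have lengths 8, 17, 11, 4.

~~~~~~~~+++++++++++++++++***********$$$$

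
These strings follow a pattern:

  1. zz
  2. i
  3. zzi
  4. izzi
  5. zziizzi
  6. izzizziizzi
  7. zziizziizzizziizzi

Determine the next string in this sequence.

From term 3 onward, concatenate the second-to-last term with the last: zz·i = zzi, i·zzi = izzi, …
The next term joins izzizziizzi and zziizziizzizziizzi.

izzizziizzizziizziizzizziizzi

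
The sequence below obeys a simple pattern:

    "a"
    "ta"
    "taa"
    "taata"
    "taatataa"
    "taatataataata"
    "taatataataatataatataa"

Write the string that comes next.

This is a Fibonacci-style word recurrence s(k) = s(k−1)·s(k−2): e.g. ta·a = taa.
Continuing: taatataataatataatataa · taatataataata gives term 8.

taatataataatataatataataatataataata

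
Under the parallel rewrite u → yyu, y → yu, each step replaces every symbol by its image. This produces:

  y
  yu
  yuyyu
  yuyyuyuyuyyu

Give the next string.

Apply φ to yuyyuyuyuyyu symbol by symbol: y→yu, u→yyu, y→yu, y→yu, u→yyu, y→yu, u→yyu, y→yu, u→yyu, y→yu, y→yu, u→yyu; joined: yu yyu yu yu yyu yu yyu yu yyu yu yu yyu.

yuyyuyuyuyyuyuyyuyuyyuyuyuyyu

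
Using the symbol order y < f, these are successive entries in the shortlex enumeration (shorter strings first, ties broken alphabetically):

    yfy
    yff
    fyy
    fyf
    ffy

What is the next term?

fff

The successor of ffy increments the rightmost position that isn't already f and resets every position after it to y.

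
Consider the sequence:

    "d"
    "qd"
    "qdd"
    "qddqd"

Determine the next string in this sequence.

Each term (from the third on) is the previous term followed by the one before it: term 3 = qd·d = qdd.
The next term joins qddqd and qdd.

qddqdqdd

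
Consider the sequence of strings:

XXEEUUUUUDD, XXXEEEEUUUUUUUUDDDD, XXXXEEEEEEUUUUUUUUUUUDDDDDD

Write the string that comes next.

The n-th term is n+1 X's then 2n E's then 3n+2 U's then 2n D's (n = 1, 2, …).
At n = 4 the blocks have lengths 5, 8, 14, 8.

XXXXXEEEEEEEEUUUUUUUUUUUUUUDDDDDDDD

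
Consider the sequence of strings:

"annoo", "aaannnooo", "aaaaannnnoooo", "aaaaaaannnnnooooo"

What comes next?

aaaaaaaaannnnnnoooooo

Term n consists of 2n-1 a's, followed by n+1 n's, followed by n+1 o's (n = 1, 2, …).
For the next term, n = 5, so the run lengths are 9, 6, 6.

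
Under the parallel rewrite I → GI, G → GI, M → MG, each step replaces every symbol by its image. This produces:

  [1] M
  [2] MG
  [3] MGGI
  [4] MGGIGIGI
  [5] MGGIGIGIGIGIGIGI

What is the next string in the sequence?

MGGIGIGIGIGIGIGIGIGIGIGIGIGIGIGI

φ(MGGIGIGIGIGIGIGI) expands symbol-by-symbol to MG GI GI GI GI GI GI GI GI GI GI GI GI GI GI GI; joining the 16 pieces gives the next term.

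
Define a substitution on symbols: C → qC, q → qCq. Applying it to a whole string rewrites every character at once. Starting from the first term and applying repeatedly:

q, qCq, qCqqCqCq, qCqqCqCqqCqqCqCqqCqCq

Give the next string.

qCqqCqCqqCqqCqCqqCqCqqCqqCqCqqCqqCqCqqCqCqqCqqCqCqqCqCq

Replace each of the 21 characters of qCqqCqCqqCqqCqCqqCqCq in place — qCq qC qCq qCq qC qCq qC qCq qCq qC qCq qCq qC qCq qC qCq qCq qC qCq qC qCq — and concatenate.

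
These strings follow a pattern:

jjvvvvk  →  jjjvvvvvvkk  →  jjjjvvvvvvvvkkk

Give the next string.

jjjjjvvvvvvvvvvkkkk

Each string has the form j^{n} v^{2n} k^{n-1}, where the shown terms are n = 2, 3, 4.
For the next term, n = 5, so the run lengths are 5, 10, 4.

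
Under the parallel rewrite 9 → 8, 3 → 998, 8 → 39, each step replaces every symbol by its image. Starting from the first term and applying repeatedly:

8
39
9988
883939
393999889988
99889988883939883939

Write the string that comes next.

Rewriting the 20 symbols of 99889988883939883939 one by one yields 8 8 39 39 8 8 39 39 39 39 998 8 998 8 39 39 998 8 998 8; concatenated:

883939883939393999889988393999889988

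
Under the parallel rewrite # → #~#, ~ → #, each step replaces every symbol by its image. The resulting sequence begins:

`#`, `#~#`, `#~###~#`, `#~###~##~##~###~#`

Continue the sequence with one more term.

φ(#~###~##~##~###~#) expands symbol-by-symbol to #~# # #~# #~# #~# # #~# #~# # #~# #~# # #~# #~# #~# # #~#; joining the 17 pieces gives the next term.

#~###~##~##~###~##~###~##~###~##~##~###~#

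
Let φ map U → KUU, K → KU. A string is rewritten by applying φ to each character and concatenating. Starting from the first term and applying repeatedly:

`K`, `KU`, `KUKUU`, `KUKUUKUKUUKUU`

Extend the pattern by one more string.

Rewriting the 13 symbols of KUKUUKUKUUKUU one by one yields KU KUU KU KUU KUU KU KUU KU KUU KUU KU KUU KUU; concatenated:

KUKUUKUKUUKUUKUKUUKUKUUKUUKUKUUKUU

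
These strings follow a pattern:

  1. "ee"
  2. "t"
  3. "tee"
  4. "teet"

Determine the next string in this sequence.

Each term (from the third on) is the previous term followed by the one before it: term 3 = t·ee = tee.
The next term joins teet and tee.

teettee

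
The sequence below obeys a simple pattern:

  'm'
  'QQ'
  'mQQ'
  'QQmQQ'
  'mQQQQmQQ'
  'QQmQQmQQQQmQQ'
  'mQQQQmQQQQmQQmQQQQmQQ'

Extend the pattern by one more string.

QQmQQmQQQQmQQmQQQQmQQQQmQQmQQQQmQQ

This is a Fibonacci-style word recurrence s(k) = s(k−2)·s(k−1): e.g. m·QQ = mQQ.
The next term joins QQmQQmQQQQmQQ and mQQQQmQQQQmQQmQQQQmQQ.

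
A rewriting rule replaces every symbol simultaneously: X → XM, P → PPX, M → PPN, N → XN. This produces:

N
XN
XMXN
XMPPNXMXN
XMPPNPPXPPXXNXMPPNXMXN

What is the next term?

XMPPNPPXPPXXNPPXPPXXMPPXPPXXMXMXNXMPPNPPXPPXXNXMPPNXMXN

φ(XMPPNPPXPPXXNXMPPNXMXN) expands symbol-by-symbol to XM PPN PPX PPX XN PPX PPX XM PPX PPX XM XM XN XM PPN PPX PPX XN XM PPN XM XN; joining the 22 pieces gives the next term.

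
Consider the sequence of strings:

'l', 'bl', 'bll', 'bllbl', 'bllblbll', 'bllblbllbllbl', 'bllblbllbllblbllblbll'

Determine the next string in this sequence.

This is a Fibonacci-style word recurrence s(k) = s(k−1)·s(k−2): e.g. bl·l = bll.
So term 8 is bllblbllbllblbllblbll·bllblbllbllbl.

bllblbllbllblbllblbllbllblbllbllbl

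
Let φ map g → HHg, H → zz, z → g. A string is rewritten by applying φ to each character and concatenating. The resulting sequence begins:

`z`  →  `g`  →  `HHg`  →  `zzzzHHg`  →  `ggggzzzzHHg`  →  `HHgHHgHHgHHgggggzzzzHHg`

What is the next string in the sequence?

Replace each of the 23 characters of HHgHHgHHgHHgggggzzzzHHg in place — zz zz HHg zz zz HHg zz zz HHg zz zz HHg HHg HHg HHg HHg g g g g zz zz HHg — and concatenate.

zzzzHHgzzzzHHgzzzzHHgzzzzHHgHHgHHgHHgHHgggggzzzzHHg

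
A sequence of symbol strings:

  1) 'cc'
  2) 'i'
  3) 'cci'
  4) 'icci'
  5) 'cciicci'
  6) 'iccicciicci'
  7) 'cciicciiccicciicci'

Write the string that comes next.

From term 3 onward, concatenate the second-to-last term with the last: cc·i = cci, i·cci = icci, …
So term 8 is iccicciicci·cciicciiccicciicci.

iccicciiccicciicciiccicciicci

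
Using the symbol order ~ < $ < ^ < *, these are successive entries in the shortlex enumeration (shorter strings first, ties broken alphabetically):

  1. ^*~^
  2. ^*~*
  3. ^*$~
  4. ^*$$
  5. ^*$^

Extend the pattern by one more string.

Treat ^*$^ as a base-4 numeral over the given alphabet and add one, carrying through any trailing *'s.

^*$*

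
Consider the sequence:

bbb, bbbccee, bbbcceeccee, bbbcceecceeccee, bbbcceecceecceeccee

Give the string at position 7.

Each term is the previous one with ccee appended.
From bbbcceecceecceeccee, 2 further steps: bbbcceecceecceeccee → bbbcceecceecceecceeccee → (answer).

bbbcceecceecceecceecceeccee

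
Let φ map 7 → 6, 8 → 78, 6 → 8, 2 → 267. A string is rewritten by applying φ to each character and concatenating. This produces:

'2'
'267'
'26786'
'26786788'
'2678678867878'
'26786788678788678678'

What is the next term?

267867886787886786787886788678

φ(26786788678788678678) expands symbol-by-symbol to 267 8 6 78 8 6 78 78 8 6 78 6 78 78 8 6 78 8 6 78; joining the 20 pieces gives the next term.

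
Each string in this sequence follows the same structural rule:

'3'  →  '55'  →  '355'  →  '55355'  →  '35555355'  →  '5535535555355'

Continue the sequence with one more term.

355553555535535555355

From term 3 onward, concatenate the second-to-last term with the last: 3·55 = 355, 55·355 = 55355, …
The next term joins 35555355 and 5535535555355.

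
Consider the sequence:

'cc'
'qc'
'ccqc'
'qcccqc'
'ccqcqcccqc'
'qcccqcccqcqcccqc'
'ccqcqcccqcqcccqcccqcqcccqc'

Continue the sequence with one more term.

qcccqcccqcqcccqcccqcqcccqcqcccqcccqcqcccqc

From term 3 onward, concatenate the second-to-last term with the last: cc·qc = ccqc, qc·ccqc = qcccqc, …
So term 8 is qcccqcccqcqcccqc·ccqcqcccqcqcccqcccqcqcccqc.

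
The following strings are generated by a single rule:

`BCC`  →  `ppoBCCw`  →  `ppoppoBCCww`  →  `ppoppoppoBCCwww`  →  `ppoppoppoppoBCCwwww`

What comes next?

s(k+1) = ppo·s(k)·w, so each term gains ppo as a prefix and w as a suffix.
So the next term is ppo·ppoppoppoppoBCCwwww·w.

ppoppoppoppoppoBCCwwwww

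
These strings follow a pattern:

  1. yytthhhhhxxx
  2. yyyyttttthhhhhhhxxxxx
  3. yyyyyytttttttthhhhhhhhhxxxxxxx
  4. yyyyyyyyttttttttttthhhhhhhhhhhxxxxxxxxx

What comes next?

Each string has the form y^{2n} t^{3n-1} h^{2n+3} x^{2n+1} (n = 1, 2, …).
At n = 5 the blocks have lengths 10, 14, 13, 11.

yyyyyyyyyytttttttttttttthhhhhhhhhhhhhxxxxxxxxxxx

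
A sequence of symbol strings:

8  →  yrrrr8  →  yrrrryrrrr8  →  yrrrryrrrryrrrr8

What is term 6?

yrrrryrrrryrrrryrrrryrrrr8

Each term is the previous one with yrrrr prepended.
From yrrrryrrrryrrrr8, 2 further steps: yrrrryrrrryrrrr8 → yrrrryrrrryrrrryrrrr8 → (answer).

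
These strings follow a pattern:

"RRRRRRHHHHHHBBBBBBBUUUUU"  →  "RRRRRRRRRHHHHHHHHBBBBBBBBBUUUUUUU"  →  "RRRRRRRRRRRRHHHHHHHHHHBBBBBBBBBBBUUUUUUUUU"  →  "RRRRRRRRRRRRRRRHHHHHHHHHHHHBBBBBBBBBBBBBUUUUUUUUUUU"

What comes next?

The n-th term is 3n R's then 2n+2 H's then 2n+3 B's then 2n+1 U's, where the shown terms are n = 2, 3, 4, 5.
At n = 6 the blocks have lengths 18, 14, 15, 13.

RRRRRRRRRRRRRRRRRRHHHHHHHHHHHHHHBBBBBBBBBBBBBBBUUUUUUUUUUUUU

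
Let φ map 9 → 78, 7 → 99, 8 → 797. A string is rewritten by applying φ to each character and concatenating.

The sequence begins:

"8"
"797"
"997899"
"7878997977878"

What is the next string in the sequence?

Replace each of the 13 characters of 7878997977878 in place — 99 797 99 797 78 78 99 78 99 99 797 99 797 — and concatenate.

997979979778789978999979799797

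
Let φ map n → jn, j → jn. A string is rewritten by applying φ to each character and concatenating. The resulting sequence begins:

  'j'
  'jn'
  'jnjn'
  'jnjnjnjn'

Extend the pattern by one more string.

jnjnjnjnjnjnjnjn

Rewriting each symbol of jnjnjnjn: j→jn, n→jn, j→jn, n→jn, j→jn, n→jn, j→jn, n→jn, which concatenates to jn jn jn jn jn jn jn jn.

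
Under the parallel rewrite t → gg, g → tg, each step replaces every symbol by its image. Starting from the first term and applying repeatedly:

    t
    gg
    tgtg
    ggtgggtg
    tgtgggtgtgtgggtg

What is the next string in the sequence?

Rewriting the 16 symbols of tgtgggtgtgtgggtg one by one yields gg tg gg tg tg tg gg tg gg tg gg tg tg tg gg tg; concatenated:

ggtgggtgtgtgggtgggtgggtgtgtgggtg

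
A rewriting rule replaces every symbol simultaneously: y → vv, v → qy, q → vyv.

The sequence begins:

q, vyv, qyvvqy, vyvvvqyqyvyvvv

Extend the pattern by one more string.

Applying the rule to each of the 14 symbols of vyvvvqyqyvyvvv gives the pieces qy vv qy qy qy vyv vv vyv vv qy vv qy qy qy, which concatenate to the answer.

qyvvqyqyqyvyvvvvyvvvqyvvqyqyqy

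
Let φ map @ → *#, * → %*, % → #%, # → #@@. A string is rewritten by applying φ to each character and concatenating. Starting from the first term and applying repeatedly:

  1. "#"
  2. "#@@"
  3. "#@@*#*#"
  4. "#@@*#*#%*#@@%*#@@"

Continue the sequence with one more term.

Applying the rule to each of the 17 symbols of #@@*#*#%*#@@%*#@@ gives the pieces #@@ *# *# %* #@@ %* #@@ #% %* #@@ *# *# #% %* #@@ *# *#, which concatenate to the answer.

#@@*#*#%*#@@%*#@@#%%*#@@*#*##%%*#@@*#*#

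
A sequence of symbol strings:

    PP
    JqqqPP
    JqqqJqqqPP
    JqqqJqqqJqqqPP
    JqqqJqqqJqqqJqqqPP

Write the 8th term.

JqqqJqqqJqqqJqqqJqqqJqqqJqqqPP

Every step adds Jqqq at the front: s(k+1) = Jqqq·s(k).
From JqqqJqqqJqqqJqqqPP, 3 further steps: JqqqJqqqJqqqJqqqPP → JqqqJqqqJqqqJqqqJqqqPP → JqqqJqqqJqqqJqqqJqqqJqqqPP → (answer).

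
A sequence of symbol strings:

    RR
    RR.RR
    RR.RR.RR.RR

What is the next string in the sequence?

RR.RR.RR.RR.RR.RR.RR.RR

Every step duplicates the string with '.' between the halves.
So the next term is two copies of RR.RR.RR.RR with '.' between the halves.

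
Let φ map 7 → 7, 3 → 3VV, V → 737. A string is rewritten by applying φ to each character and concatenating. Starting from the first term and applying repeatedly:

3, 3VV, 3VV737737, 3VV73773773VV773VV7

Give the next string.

Rewriting the 19 symbols of 3VV73773773VV773VV7 one by one yields 3VV 737 737 7 3VV 7 7 3VV 7 7 3VV 737 737 7 7 3VV 737 737 7; concatenated:

3VV73773773VV773VV773VV737737773VV7377377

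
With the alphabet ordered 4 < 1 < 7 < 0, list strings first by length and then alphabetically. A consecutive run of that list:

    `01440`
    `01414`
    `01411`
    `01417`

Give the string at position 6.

Advancing 2 positions from 01417 through 01417 → 01410 reaches term 6.

01474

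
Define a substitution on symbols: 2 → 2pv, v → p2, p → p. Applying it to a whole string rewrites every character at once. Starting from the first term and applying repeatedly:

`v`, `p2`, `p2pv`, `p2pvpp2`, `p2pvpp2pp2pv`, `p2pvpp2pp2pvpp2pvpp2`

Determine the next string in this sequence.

Replace each of the 20 characters of p2pvpp2pp2pvpp2pvpp2 in place — p 2pv p p2 p p 2pv p p 2pv p p2 p p 2pv p p2 p p 2pv — and concatenate.

p2pvpp2pp2pvpp2pvpp2pp2pvpp2pp2pv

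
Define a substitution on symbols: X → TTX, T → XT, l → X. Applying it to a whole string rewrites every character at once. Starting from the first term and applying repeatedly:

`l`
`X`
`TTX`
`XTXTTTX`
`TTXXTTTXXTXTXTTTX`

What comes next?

Replace each of the 17 characters of TTXXTTTXXTXTXTTTX in place — XT XT TTX TTX XT XT XT TTX TTX XT TTX XT TTX XT XT XT TTX — and concatenate.

XTXTTTXTTXXTXTXTTTXTTXXTTTXXTTTXXTXTXTTTX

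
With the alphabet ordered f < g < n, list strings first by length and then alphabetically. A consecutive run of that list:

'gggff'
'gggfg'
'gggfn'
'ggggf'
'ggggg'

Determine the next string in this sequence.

ggggn

Treat ggggg as a base-3 numeral over the given alphabet and add one, carrying through any trailing n's.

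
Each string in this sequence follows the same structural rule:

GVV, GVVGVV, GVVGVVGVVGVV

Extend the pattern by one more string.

s(k+1) = s(k)·s(k) — each term doubles the last.
Doubling GVVGVVGVVGVV:

GVVGVVGVVGVVGVVGVVGVVGVV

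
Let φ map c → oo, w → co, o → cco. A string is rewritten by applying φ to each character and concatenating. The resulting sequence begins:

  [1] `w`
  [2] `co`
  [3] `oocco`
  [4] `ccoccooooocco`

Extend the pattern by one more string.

Replace each of the 13 characters of ccoccooooocco in place — oo oo cco oo oo cco cco cco cco cco oo oo cco — and concatenate.

ooooccoooooccoccoccoccoccooooocco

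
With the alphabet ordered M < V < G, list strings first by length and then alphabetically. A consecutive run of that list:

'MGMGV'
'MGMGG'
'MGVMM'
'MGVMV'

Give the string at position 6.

MGVVM

Advancing 2 positions from MGVMV through MGVMV → MGVMG reaches term 6.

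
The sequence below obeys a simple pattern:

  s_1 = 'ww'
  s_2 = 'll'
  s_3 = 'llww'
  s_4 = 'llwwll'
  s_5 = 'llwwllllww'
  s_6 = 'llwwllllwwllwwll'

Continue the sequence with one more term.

llwwllllwwllwwllllwwllllww

This is a Fibonacci-style word recurrence s(k) = s(k−1)·s(k−2): e.g. ll·ww = llww.
Continuing: llwwllllwwllwwll · llwwllllww gives term 7.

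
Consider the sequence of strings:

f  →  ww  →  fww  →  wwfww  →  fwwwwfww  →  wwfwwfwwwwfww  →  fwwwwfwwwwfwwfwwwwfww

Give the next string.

wwfwwfwwwwfwwfwwwwfwwwwfwwfwwwwfww

Each term (from the third on) is the two preceding terms concatenated in order: term 3 = f·ww = fww.
So term 8 is wwfwwfwwwwfww·fwwwwfwwwwfwwfwwwwfww.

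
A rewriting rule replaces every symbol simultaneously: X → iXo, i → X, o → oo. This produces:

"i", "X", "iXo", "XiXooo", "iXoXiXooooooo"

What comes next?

XiXoooiXoXiXooooooooooooooo

Replace each of the 13 characters of iXoXiXooooooo in place — X iXo oo iXo X iXo oo oo oo oo oo oo oo — and concatenate.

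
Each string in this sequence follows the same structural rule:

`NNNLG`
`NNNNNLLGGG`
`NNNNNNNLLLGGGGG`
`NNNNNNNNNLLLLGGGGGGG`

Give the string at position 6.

Each string has the form N^{2n+1} L^{n} G^{2n-1} (n = 1, 2, …).
For term 6, n = 6, so the run lengths are 13, 6, 11.

NNNNNNNNNNNNNLLLLLLGGGGGGGGGGG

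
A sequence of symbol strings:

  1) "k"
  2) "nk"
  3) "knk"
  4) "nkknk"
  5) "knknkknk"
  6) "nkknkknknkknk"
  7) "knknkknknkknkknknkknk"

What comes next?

nkknkknknkknkknknkknknkknkknknkknk

Each term (from the third on) is the two preceding terms concatenated in order: term 3 = k·nk = knk.
The next term joins nkknkknknkknk and knknkknknkknkknknkknk.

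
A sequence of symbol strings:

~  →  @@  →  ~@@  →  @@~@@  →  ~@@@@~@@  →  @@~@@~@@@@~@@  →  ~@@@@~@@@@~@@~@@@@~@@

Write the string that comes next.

@@~@@~@@@@~@@~@@@@~@@@@~@@~@@@@~@@

From term 3 onward, concatenate the second-to-last term with the last: ~·@@ = ~@@, @@·~@@ = @@~@@, …
Continuing: @@~@@~@@@@~@@ · ~@@@@~@@@@~@@~@@@@~@@ gives term 8.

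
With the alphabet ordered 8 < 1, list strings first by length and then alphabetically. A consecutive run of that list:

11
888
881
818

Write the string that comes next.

811

The successor of 818 increments the rightmost position that isn't already 1 and resets every position after it to 8.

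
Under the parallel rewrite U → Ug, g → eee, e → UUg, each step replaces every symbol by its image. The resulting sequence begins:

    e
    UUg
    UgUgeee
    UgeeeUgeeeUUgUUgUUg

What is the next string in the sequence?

Applying the rule to each of the 19 symbols of UgeeeUgeeeUUgUUgUUg gives the pieces Ug eee UUg UUg UUg Ug eee UUg UUg UUg Ug Ug eee Ug Ug eee Ug Ug eee, which concatenate to the answer.

UgeeeUUgUUgUUgUgeeeUUgUUgUUgUgUgeeeUgUgeeeUgUgeee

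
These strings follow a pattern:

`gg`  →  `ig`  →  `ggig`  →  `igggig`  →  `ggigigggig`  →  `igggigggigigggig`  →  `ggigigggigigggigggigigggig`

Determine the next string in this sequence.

igggigggigigggigggigigggigigggigggigigggig

From term 3 onward, concatenate the second-to-last term with the last: gg·ig = ggig, ig·ggig = igggig, …
So term 8 is igggigggigigggig·ggigigggigigggigggigigggig.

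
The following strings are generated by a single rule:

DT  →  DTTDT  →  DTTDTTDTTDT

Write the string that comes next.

Each string is two copies of the previous one joined by 'T'.
So the next term is two copies of DTTDTTDTTDT with 'T' between the halves.

DTTDTTDTTDTTDTTDTTDTTDT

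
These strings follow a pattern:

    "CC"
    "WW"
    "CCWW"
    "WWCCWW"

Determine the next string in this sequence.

CCWWWWCCWW

Each term (from the third on) is the two preceding terms concatenated in order: term 3 = CC·WW = CCWW.
The next term joins CCWW and WWCCWW.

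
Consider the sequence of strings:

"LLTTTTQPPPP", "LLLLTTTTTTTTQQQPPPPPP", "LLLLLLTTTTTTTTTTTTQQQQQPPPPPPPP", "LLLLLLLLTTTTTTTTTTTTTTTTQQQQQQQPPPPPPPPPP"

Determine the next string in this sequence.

LLLLLLLLLLTTTTTTTTTTTTTTTTTTTTQQQQQQQQQPPPPPPPPPPPP

The n-th term is 2n L's then 4n T's then 2n-1 Q's then 2n+2 P's (n = 1, 2, …).
Setting n = 5 gives 10, 20, 9, 12 characters in each block.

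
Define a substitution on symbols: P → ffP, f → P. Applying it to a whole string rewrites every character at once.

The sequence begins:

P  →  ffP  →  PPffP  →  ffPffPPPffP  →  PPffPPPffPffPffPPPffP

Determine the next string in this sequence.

Rewriting the 21 symbols of PPffPPPffPffPffPPPffP one by one yields ffP ffP P P ffP ffP ffP P P ffP P P ffP P P ffP ffP ffP P P ffP; concatenated:

ffPffPPPffPffPffPPPffPPPffPPPffPffPffPPPffP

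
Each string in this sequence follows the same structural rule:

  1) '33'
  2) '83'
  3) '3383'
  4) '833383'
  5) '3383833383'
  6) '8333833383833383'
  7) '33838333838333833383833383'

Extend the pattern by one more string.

From term 3 onward, concatenate the second-to-last term with the last: 33·83 = 3383, 83·3383 = 833383, …
The next term joins 8333833383833383 and 33838333838333833383833383.

833383338383338333838333838333833383833383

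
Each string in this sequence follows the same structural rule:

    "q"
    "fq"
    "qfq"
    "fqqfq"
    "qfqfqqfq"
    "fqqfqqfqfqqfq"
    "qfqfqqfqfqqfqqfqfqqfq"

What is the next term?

Each term (from the third on) is the two preceding terms concatenated in order: term 3 = q·fq = qfq.
The next term joins fqqfqqfqfqqfq and qfqfqqfqfqqfqqfqfqqfq.

fqqfqqfqfqqfqqfqfqqfqfqqfqqfqfqqfq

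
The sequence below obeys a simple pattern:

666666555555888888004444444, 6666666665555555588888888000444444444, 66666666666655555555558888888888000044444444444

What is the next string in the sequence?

Each string has the form 6^{3n} 5^{2n+2} 8^{2n+2} 0^{n} 4^{2n+3}, where the shown terms are n = 2, 3, 4.
For the next term, n = 5, so the run lengths are 15, 12, 12, 5, 13.

666666666666666555555555555888888888888000004444444444444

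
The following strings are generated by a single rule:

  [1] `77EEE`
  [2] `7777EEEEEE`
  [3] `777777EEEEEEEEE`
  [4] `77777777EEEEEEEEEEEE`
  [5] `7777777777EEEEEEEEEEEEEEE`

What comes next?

The n-th term is 2n 7's then 3n E's (n = 1, 2, …).
At n = 6 the blocks have lengths 12, 18.

777777777777EEEEEEEEEEEEEEEEEE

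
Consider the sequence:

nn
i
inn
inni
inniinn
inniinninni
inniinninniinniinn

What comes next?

inniinninniinniinninniinninni

From term 3 onward, concatenate the last term with the second-to-last: i·nn = inn, inn·i = inni, …
The next term joins inniinninniinniinn and inniinninni.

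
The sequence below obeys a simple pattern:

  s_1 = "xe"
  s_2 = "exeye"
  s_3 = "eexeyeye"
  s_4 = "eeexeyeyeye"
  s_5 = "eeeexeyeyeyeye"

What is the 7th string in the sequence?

eeeeeexeyeyeyeyeyeye

Every step adds e to the front and ye to the end of the previous string.
From eeeexeyeyeyeye, 2 further steps: eeeexeyeyeyeye → eeeeexeyeyeyeyeye → (answer).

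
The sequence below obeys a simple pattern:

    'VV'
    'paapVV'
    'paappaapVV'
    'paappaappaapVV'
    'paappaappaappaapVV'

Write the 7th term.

Each term is the previous one with paap prepended.
From paappaappaappaapVV, 2 further steps: paappaappaappaapVV → paappaappaappaappaapVV → (answer).

paappaappaappaappaappaapVV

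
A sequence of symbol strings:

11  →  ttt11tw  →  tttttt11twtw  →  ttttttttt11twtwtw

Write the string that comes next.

tttttttttttt11twtwtwtw

Each term wraps the previous one in ttt on the left and tw on the right.
One more step from ttttttttt11twtwtw gives the answer.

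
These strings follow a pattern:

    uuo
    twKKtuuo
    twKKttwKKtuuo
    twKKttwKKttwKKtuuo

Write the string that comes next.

twKKttwKKttwKKttwKKtuuo

The strings grow by a fixed prefix twKKt each time.
So the next term is twKKt·twKKttwKKttwKKtuuo.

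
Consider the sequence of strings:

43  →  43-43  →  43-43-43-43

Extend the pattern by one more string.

43-43-43-43-43-43-43-43

Every step duplicates the string with '-' between the halves.
So the next term is two copies of 43-43-43-43 with '-' between the halves.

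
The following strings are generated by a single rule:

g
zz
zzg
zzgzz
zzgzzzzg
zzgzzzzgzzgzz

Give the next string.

zzgzzzzgzzgzzzzgzzzzg

Each term (from the third on) is the previous term followed by the one before it: term 3 = zz·g = zzg.
Continuing: zzgzzzzgzzgzz · zzgzzzzg gives term 7.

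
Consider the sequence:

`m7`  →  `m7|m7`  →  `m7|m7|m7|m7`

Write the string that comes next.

Each string is two copies of the previous one joined by '|'.
So the next term is two copies of m7|m7|m7|m7 with '|' between the halves.

m7|m7|m7|m7|m7|m7|m7|m7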